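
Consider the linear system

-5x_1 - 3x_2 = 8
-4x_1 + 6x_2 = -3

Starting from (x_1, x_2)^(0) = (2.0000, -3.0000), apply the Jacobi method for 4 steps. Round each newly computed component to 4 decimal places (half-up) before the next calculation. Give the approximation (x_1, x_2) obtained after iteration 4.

Iteration 1:
  x_1 = (8 - (-3)·-3.0000) / (-5) = 0.2000
  x_2 = (-3 - (-4)·2.0000) / (6) = 0.8333
Iteration 2:
  x_1 = (8 - (-3)·0.8333) / (-5) = -2.1000
  x_2 = (-3 - (-4)·0.2000) / (6) = -0.3667
Iteration 3:
  x_1 = (8 - (-3)·-0.3667) / (-5) = -1.3800
  x_2 = (-3 - (-4)·-2.1000) / (6) = -1.9000
Iteration 4:
  x_1 = (8 - (-3)·-1.9000) / (-5) = -0.4600
  x_2 = (-3 - (-4)·-1.3800) / (6) = -1.4200

(-0.4600, -1.4200)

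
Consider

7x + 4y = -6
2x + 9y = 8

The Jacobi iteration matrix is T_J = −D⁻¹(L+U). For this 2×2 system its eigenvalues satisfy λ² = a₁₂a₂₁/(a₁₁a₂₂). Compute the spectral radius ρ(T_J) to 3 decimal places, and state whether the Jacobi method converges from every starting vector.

a₁₂a₂₁/(a₁₁a₂₂) = (4)·(2) / ((7)·(9)) = 0.126984
ρ = √|0.126984| = √0.126984 = 0.356
ρ < 1, so Jacobi converges

0.356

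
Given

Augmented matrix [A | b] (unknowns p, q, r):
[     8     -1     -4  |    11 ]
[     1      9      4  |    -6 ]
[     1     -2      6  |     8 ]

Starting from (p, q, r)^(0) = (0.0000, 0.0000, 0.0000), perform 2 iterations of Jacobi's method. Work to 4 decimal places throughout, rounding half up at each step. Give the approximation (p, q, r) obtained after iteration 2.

Iteration 1:
  p = (11 - (-1)·0.0000 - (-4)·0.0000) / (8) = 1.3750
  q = (-6 - (1)·0.0000 - (4)·0.0000) / (9) = -0.6667
  r = (8 - (1)·0.0000 - (-2)·0.0000) / (6) = 1.3333
Iteration 2:
  p = (11 - (-1)·-0.6667 - (-4)·1.3333) / (8) = 1.9583
  q = (-6 - (1)·1.3750 - (4)·1.3333) / (9) = -1.4120
  r = (8 - (1)·1.3750 - (-2)·-0.6667) / (6) = 0.8819

(1.9583, -1.4120, 0.8819)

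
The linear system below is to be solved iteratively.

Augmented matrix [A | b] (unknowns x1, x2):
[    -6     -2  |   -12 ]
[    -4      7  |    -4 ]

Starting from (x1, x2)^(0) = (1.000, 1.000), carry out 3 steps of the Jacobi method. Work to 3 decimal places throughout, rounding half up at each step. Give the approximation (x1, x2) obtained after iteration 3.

(1.873, 0.571)

Iteration 1:
  x1 = (-12 - (-2)·1.000) / (-6) = 1.667
  x2 = (-4 - (-4)·1.000) / (7) = 0.000
Iteration 2:
  x1 = (-12 - (-2)·0.000) / (-6) = 2.000
  x2 = (-4 - (-4)·1.667) / (7) = 0.381
Iteration 3:
  x1 = (-12 - (-2)·0.381) / (-6) = 1.873
  x2 = (-4 - (-4)·2.000) / (7) = 0.571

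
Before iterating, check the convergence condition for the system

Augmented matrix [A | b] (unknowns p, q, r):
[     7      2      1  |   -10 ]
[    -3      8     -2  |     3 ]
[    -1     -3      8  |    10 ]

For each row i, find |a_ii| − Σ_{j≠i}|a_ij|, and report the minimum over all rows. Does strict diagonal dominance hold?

3

row 1: |7| − (2+1) = 4
row 2: |8| − (3+2) = 3
row 3: |8| − (1+3) = 4
minimum over rows = 3 → strictly diagonally dominant (convergence guaranteed)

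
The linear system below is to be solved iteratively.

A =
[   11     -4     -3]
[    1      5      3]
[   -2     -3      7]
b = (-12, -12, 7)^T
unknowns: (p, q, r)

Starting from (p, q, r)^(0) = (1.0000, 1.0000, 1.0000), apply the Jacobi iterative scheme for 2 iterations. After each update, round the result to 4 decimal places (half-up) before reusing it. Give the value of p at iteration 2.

Iteration 1:
  p = (-12 - (-4)·1.0000 - (-3)·1.0000) / (11) = -0.4545
  q = (-12 - (1)·1.0000 - (3)·1.0000) / (5) = -3.2000
  r = (7 - (-2)·1.0000 - (-3)·1.0000) / (7) = 1.7143
Iteration 2:
  p = (-12 - (-4)·-3.2000 - (-3)·1.7143) / (11) = -1.7870
  q = (-12 - (1)·-0.4545 - (3)·1.7143) / (5) = -3.3377
  r = (7 - (-2)·-0.4545 - (-3)·-3.2000) / (7) = -0.5013

-1.7870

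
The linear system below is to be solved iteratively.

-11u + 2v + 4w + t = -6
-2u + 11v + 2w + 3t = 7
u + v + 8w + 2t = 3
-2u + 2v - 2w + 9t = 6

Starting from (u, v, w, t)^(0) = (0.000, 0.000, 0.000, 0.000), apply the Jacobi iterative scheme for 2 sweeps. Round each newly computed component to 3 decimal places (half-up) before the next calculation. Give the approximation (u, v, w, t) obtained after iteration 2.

Iteration 1:
  u = (-6 - (2)·0.000 - (4)·0.000 - (1)·0.000) / (-11) = 0.545
  v = (7 - (-2)·0.000 - (2)·0.000 - (3)·0.000) / (11) = 0.636
  w = (3 - (1)·0.000 - (1)·0.000 - (2)·0.000) / (8) = 0.375
  t = (6 - (-2)·0.000 - (2)·0.000 - (-2)·0.000) / (9) = 0.667
Iteration 2:
  u = (-6 - (2)·0.636 - (4)·0.375 - (1)·0.667) / (-11) = 0.858
  v = (7 - (-2)·0.545 - (2)·0.375 - (3)·0.667) / (11) = 0.485
  w = (3 - (1)·0.545 - (1)·0.636 - (2)·0.667) / (8) = 0.061
  t = (6 - (-2)·0.545 - (2)·0.636 - (-2)·0.375) / (9) = 0.730

(0.858, 0.485, 0.061, 0.730)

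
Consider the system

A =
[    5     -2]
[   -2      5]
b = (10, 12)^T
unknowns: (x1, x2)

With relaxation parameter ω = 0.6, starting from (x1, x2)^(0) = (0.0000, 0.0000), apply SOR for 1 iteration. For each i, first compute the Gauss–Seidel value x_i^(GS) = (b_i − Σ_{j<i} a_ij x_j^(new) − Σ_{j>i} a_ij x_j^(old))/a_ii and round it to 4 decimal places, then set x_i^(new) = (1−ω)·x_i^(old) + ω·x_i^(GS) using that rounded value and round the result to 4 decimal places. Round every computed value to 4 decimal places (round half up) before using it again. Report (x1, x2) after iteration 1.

Iteration 1:
  x1: GS value = (10 - (-2)·0.0000) / (5) = 2.0000;  x1 ← (1−ω)·0.0000 + ω·2.0000 = 1.2000
  x2: GS value = (12 - (-2)·1.2000) / (5) = 2.8800;  x2 ← (1−ω)·0.0000 + ω·2.8800 = 1.7280

(1.2000, 1.7280)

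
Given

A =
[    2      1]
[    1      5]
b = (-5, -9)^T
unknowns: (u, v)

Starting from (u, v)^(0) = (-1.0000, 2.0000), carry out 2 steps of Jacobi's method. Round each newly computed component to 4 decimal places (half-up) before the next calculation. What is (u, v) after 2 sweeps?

Iteration 1:
  u = (-5 - (1)·2.0000) / (2) = -3.5000
  v = (-9 - (1)·-1.0000) / (5) = -1.6000
Iteration 2:
  u = (-5 - (1)·-1.6000) / (2) = -1.7000
  v = (-9 - (1)·-3.5000) / (5) = -1.1000

(-1.7000, -1.1000)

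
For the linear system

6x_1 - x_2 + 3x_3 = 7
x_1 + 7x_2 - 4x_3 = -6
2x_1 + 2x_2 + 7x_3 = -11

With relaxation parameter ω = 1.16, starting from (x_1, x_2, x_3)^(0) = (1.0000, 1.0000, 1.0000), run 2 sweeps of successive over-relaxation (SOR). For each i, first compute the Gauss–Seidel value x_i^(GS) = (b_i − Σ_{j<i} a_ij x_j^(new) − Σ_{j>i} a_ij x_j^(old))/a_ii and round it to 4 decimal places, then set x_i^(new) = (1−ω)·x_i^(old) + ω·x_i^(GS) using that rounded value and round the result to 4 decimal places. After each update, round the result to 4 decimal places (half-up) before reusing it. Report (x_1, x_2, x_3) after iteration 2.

(2.2884, -2.6277, -1.3835)

Iteration 1:
  x_1: GS value = (7 - (-1)·1.0000 - (3)·1.0000) / (6) = 0.8333;  x_1 ← (1−ω)·1.0000 + ω·0.8333 = 0.8066
  x_2: GS value = (-6 - (1)·0.8066 - (-4)·1.0000) / (7) = -0.4009;  x_2 ← (1−ω)·1.0000 + ω·-0.4009 = -0.6250
  x_3: GS value = (-11 - (2)·0.8066 - (2)·-0.6250) / (7) = -1.6233;  x_3 ← (1−ω)·1.0000 + ω·-1.6233 = -2.0430
Iteration 2:
  x_1: GS value = (7 - (-1)·-0.6250 - (3)·-2.0430) / (6) = 2.0840;  x_1 ← (1−ω)·0.8066 + ω·2.0840 = 2.2884
  x_2: GS value = (-6 - (1)·2.2884 - (-4)·-2.0430) / (7) = -2.3515;  x_2 ← (1−ω)·-0.6250 + ω·-2.3515 = -2.6277
  x_3: GS value = (-11 - (2)·2.2884 - (2)·-2.6277) / (7) = -1.4745;  x_3 ← (1−ω)·-2.0430 + ω·-1.4745 = -1.3835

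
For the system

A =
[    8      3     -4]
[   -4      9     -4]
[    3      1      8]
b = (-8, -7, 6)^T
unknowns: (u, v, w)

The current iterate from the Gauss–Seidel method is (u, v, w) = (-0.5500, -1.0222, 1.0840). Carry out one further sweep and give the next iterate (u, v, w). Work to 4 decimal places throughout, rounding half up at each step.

(-0.0747, -0.3292, 0.8192)

One sweep:
  u = (-8 - (3)·-1.0222 - (-4)·1.0840) / (8) = -0.0747
  v = (-7 - (-4)·-0.0747 - (-4)·1.0840) / (9) = -0.3292
  w = (6 - (3)·-0.0747 - (1)·-0.3292) / (8) = 0.8192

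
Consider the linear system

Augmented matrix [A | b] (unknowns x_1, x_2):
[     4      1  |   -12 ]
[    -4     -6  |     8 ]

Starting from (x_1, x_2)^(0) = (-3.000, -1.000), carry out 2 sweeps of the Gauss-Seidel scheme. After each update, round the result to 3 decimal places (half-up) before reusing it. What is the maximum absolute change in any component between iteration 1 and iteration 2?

0.375

Iteration 1:
  x_1 = (-12 - (1)·-1.000) / (4) = -2.750
  x_2 = (8 - (-4)·-2.750) / (-6) = 0.500
Iteration 2:
  x_1 = (-12 - (1)·0.500) / (4) = -3.125
  x_2 = (8 - (-4)·-3.125) / (-6) = 0.750
Change: (-0.375, 0.250) → max |·| = 0.375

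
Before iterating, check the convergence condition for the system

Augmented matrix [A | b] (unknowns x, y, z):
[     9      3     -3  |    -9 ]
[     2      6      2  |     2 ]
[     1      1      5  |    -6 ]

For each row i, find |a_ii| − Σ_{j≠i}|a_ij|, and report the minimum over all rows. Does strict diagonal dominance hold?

row 1: |9| − (3+3) = 3
row 2: |6| − (2+2) = 2
row 3: |5| − (1+1) = 3
minimum over rows = 2 → strictly diagonally dominant (convergence guaranteed)

2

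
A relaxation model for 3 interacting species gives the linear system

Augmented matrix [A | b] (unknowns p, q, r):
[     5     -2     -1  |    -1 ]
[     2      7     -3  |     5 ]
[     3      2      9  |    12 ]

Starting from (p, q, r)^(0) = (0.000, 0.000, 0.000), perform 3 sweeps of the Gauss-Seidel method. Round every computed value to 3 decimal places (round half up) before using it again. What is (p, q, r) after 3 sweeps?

Iteration 1:
  p = (-1 - (-2)·0.000 - (-1)·0.000) / (5) = -0.200
  q = (5 - (2)·-0.200 - (-3)·0.000) / (7) = 0.771
  r = (12 - (3)·-0.200 - (2)·0.771) / (9) = 1.229
Iteration 2:
  p = (-1 - (-2)·0.771 - (-1)·1.229) / (5) = 0.354
  q = (5 - (2)·0.354 - (-3)·1.229) / (7) = 1.140
  r = (12 - (3)·0.354 - (2)·1.140) / (9) = 0.962
Iteration 3:
  p = (-1 - (-2)·1.140 - (-1)·0.962) / (5) = 0.448
  q = (5 - (2)·0.448 - (-3)·0.962) / (7) = 0.999
  r = (12 - (3)·0.448 - (2)·0.999) / (9) = 0.962

(0.448, 0.999, 0.962)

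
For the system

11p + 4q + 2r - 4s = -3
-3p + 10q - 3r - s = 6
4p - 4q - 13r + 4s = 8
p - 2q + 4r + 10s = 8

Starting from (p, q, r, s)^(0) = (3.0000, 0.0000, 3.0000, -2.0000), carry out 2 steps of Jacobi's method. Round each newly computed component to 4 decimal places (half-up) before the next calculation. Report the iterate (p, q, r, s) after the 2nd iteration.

(-1.2713, -0.0260, -1.9832, 1.5176)

Iteration 1:
  p = (-3 - (4)·0.0000 - (2)·3.0000 - (-4)·-2.0000) / (11) = -1.5455
  q = (6 - (-3)·3.0000 - (-3)·3.0000 - (-1)·-2.0000) / (10) = 2.2000
  r = (8 - (4)·3.0000 - (-4)·0.0000 - (4)·-2.0000) / (-13) = -0.3077
  s = (8 - (1)·3.0000 - (-2)·0.0000 - (4)·3.0000) / (10) = -0.7000
Iteration 2:
  p = (-3 - (4)·2.2000 - (2)·-0.3077 - (-4)·-0.7000) / (11) = -1.2713
  q = (6 - (-3)·-1.5455 - (-3)·-0.3077 - (-1)·-0.7000) / (10) = -0.0260
  r = (8 - (4)·-1.5455 - (-4)·2.2000 - (4)·-0.7000) / (-13) = -1.9832
  s = (8 - (1)·-1.5455 - (-2)·2.2000 - (4)·-0.3077) / (10) = 1.5176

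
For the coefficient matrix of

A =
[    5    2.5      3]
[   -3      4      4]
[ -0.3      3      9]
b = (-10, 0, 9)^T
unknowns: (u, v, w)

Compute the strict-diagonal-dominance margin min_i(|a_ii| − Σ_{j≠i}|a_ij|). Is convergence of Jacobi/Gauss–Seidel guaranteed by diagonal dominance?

row 1: |5| − (2.5+3) = -0.5
row 2: |4| − (3+4) = -3
row 3: |9| − (0.3+3) = 5.7
minimum over rows = -3 → not strictly diagonally dominant

-3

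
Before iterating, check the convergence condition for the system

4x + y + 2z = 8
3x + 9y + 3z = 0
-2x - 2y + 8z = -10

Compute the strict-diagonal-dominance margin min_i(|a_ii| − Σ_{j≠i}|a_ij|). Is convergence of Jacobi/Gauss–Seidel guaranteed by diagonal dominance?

1

row 1: |4| − (1+2) = 1
row 2: |9| − (3+3) = 3
row 3: |8| − (2+2) = 4
minimum over rows = 1 → strictly diagonally dominant (convergence guaranteed)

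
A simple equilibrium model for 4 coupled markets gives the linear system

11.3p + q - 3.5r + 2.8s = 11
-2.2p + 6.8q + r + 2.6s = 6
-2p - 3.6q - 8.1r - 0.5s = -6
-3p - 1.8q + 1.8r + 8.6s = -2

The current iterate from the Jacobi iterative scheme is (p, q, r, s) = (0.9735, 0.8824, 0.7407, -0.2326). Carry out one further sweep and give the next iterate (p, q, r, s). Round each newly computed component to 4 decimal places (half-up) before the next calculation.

(1.1824, 1.1773, 0.1226, 0.1367)

One sweep:
  p = (11 - (1)·0.8824 - (-3.5)·0.7407 - (2.8)·-0.2326) / (11.3) = 1.1824
  q = (6 - (-2.2)·0.9735 - (1)·0.7407 - (2.6)·-0.2326) / (6.8) = 1.1773
  r = (-6 - (-2)·0.9735 - (-3.6)·0.8824 - (-0.5)·-0.2326) / (-8.1) = 0.1226
  s = (-2 - (-3)·0.9735 - (-1.8)·0.8824 - (1.8)·0.7407) / (8.6) = 0.1367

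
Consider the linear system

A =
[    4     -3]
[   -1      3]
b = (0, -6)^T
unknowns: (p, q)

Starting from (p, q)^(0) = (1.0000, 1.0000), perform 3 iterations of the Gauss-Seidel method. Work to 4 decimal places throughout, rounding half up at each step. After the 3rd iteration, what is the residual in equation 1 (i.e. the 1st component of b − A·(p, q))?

-0.5158

Iteration 1:
  p = (0 - (-3)·1.0000) / (4) = 0.7500
  q = (-6 - (-1)·0.7500) / (3) = -1.7500
Iteration 2:
  p = (0 - (-3)·-1.7500) / (4) = -1.3125
  q = (-6 - (-1)·-1.3125) / (3) = -2.4375
Iteration 3:
  p = (0 - (-3)·-2.4375) / (4) = -1.8281
  q = (-6 - (-1)·-1.8281) / (3) = -2.6094
Residual b − A·x = (-0.5158, 0.0001)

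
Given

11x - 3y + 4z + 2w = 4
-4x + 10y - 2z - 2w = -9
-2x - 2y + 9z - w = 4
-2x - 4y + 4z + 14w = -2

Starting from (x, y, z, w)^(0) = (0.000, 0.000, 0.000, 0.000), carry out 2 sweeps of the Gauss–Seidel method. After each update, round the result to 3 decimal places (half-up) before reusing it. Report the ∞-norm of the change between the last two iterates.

Iteration 1:
  x = (4 - (-3)·0.000 - (4)·0.000 - (2)·0.000) / (11) = 0.364
  y = (-9 - (-4)·0.364 - (-2)·0.000 - (-2)·0.000) / (10) = -0.754
  z = (4 - (-2)·0.364 - (-2)·-0.754 - (-1)·0.000) / (9) = 0.358
  w = (-2 - (-2)·0.364 - (-4)·-0.754 - (4)·0.358) / (14) = -0.409
Iteration 2:
  x = (4 - (-3)·-0.754 - (4)·0.358 - (2)·-0.409) / (11) = 0.102
  y = (-9 - (-4)·0.102 - (-2)·0.358 - (-2)·-0.409) / (10) = -0.869
  z = (4 - (-2)·0.102 - (-2)·-0.869 - (-1)·-0.409) / (9) = 0.229
  w = (-2 - (-2)·0.102 - (-4)·-0.869 - (4)·0.229) / (14) = -0.442
Change: (-0.262, -0.115, -0.129, -0.033) → max |·| = 0.262

0.262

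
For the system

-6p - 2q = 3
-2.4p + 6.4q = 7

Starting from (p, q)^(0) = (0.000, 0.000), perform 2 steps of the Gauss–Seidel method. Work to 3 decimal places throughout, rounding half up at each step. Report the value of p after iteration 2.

Iteration 1:
  p = (3 - (-2)·0.000) / (-6) = -0.500
  q = (7 - (-2.4)·-0.500) / (6.4) = 0.906
Iteration 2:
  p = (3 - (-2)·0.906) / (-6) = -0.802
  q = (7 - (-2.4)·-0.802) / (6.4) = 0.793

-0.802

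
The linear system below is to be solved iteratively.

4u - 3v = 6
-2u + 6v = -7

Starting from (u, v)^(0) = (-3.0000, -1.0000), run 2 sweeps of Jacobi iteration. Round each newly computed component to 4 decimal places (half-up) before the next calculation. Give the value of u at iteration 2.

Iteration 1:
  u = (6 - (-3)·-1.0000) / (4) = 0.7500
  v = (-7 - (-2)·-3.0000) / (6) = -2.1667
Iteration 2:
  u = (6 - (-3)·-2.1667) / (4) = -0.1250
  v = (-7 - (-2)·0.7500) / (6) = -0.9167

-0.1250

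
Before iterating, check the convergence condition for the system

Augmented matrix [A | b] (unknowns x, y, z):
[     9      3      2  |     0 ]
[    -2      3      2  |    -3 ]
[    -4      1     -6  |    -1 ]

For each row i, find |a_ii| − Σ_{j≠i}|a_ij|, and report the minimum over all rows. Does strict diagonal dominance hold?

-1

row 1: |9| − (3+2) = 4
row 2: |3| − (2+2) = -1
row 3: |-6| − (4+1) = 1
minimum over rows = -1 → not strictly diagonally dominant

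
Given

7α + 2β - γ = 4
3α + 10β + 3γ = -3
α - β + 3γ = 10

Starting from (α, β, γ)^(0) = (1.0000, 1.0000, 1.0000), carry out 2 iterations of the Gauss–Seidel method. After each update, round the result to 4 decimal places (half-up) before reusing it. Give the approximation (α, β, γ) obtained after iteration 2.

(1.2007, -1.5445, 2.4183)

Iteration 1:
  α = (4 - (2)·1.0000 - (-1)·1.0000) / (7) = 0.4286
  β = (-3 - (3)·0.4286 - (3)·1.0000) / (10) = -0.7286
  γ = (10 - (1)·0.4286 - (-1)·-0.7286) / (3) = 2.9476
Iteration 2:
  α = (4 - (2)·-0.7286 - (-1)·2.9476) / (7) = 1.2007
  β = (-3 - (3)·1.2007 - (3)·2.9476) / (10) = -1.5445
  γ = (10 - (1)·1.2007 - (-1)·-1.5445) / (3) = 2.4183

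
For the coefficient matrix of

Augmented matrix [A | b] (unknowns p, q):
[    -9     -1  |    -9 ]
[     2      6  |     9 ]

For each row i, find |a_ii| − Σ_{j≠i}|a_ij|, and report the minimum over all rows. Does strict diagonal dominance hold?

4

row 1: |-9| − (1) = 8
row 2: |6| − (2) = 4
minimum over rows = 4 → strictly diagonally dominant (convergence guaranteed)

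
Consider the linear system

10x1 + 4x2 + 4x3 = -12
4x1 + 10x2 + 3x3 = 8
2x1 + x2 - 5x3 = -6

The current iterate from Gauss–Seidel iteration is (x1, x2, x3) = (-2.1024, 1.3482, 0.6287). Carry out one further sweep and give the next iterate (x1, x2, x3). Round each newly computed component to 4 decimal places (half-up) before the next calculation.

(-1.9908, 1.4077, 0.6852)

One sweep:
  x1 = (-12 - (4)·1.3482 - (4)·0.6287) / (10) = -1.9908
  x2 = (8 - (4)·-1.9908 - (3)·0.6287) / (10) = 1.4077
  x3 = (-6 - (2)·-1.9908 - (1)·1.4077) / (-5) = 0.6852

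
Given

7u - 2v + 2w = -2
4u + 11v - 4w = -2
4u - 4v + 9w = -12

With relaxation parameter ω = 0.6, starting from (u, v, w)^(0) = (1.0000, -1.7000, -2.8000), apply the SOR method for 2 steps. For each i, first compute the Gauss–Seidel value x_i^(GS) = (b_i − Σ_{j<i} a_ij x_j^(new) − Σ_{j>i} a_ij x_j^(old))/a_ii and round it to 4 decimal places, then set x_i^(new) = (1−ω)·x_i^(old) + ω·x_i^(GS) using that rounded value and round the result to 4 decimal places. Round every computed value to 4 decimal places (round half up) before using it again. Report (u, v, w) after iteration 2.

Iteration 1:
  u: GS value = (-2 - (-2)·-1.7000 - (2)·-2.8000) / (7) = 0.0286;  u ← (1−ω)·1.0000 + ω·0.0286 = 0.4172
  v: GS value = (-2 - (4)·0.4172 - (-4)·-2.8000) / (11) = -1.3517;  v ← (1−ω)·-1.7000 + ω·-1.3517 = -1.4910
  w: GS value = (-12 - (4)·0.4172 - (-4)·-1.4910) / (9) = -2.1814;  w ← (1−ω)·-2.8000 + ω·-2.1814 = -2.4288
Iteration 2:
  u: GS value = (-2 - (-2)·-1.4910 - (2)·-2.4288) / (7) = -0.0178;  u ← (1−ω)·0.4172 + ω·-0.0178 = 0.1562
  v: GS value = (-2 - (4)·0.1562 - (-4)·-2.4288) / (11) = -1.1218;  v ← (1−ω)·-1.4910 + ω·-1.1218 = -1.2695
  w: GS value = (-12 - (4)·0.1562 - (-4)·-1.2695) / (9) = -1.9670;  w ← (1−ω)·-2.4288 + ω·-1.9670 = -2.1517

(0.1562, -1.2695, -2.1517)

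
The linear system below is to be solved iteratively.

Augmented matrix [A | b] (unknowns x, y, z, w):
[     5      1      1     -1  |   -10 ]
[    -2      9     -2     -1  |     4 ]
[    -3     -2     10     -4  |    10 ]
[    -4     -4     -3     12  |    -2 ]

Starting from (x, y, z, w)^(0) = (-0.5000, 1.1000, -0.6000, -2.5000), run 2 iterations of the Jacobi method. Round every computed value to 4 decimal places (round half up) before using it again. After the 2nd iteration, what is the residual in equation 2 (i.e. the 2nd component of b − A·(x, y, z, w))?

Iteration 1:
  x = (-10 - (1)·1.1000 - (1)·-0.6000 - (-1)·-2.5000) / (5) = -2.6000
  y = (4 - (-2)·-0.5000 - (-2)·-0.6000 - (-1)·-2.5000) / (9) = -0.0778
  z = (10 - (-3)·-0.5000 - (-2)·1.1000 - (-4)·-2.5000) / (10) = 0.0700
  w = (-2 - (-4)·-0.5000 - (-4)·1.1000 - (-3)·-0.6000) / (12) = -0.1167
Iteration 2:
  x = (-10 - (1)·-0.0778 - (1)·0.0700 - (-1)·-0.1167) / (5) = -2.0218
  y = (4 - (-2)·-2.6000 - (-2)·0.0700 - (-1)·-0.1167) / (9) = -0.1307
  z = (10 - (-3)·-2.6000 - (-2)·-0.0778 - (-4)·-0.1167) / (10) = 0.1578
  w = (-2 - (-4)·-2.6000 - (-4)·-0.0778 - (-3)·0.0700) / (12) = -1.0418
Residual b − A·x = (-0.9599, 0.4065, -2.0720, 2.3650)

0.4065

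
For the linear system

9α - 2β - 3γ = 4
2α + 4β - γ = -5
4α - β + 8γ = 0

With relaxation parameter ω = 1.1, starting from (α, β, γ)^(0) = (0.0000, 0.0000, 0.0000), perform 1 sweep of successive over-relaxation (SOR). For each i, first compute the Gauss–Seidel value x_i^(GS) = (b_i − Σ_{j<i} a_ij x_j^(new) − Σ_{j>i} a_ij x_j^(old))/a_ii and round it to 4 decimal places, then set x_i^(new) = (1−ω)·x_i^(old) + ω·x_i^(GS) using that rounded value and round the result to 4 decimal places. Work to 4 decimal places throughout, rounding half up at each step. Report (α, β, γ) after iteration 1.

Iteration 1:
  α: GS value = (4 - (-2)·0.0000 - (-3)·0.0000) / (9) = 0.4444;  α ← (1−ω)·0.0000 + ω·0.4444 = 0.4888
  β: GS value = (-5 - (2)·0.4888 - (-1)·0.0000) / (4) = -1.4944;  β ← (1−ω)·0.0000 + ω·-1.4944 = -1.6438
  γ: GS value = (0 - (4)·0.4888 - (-1)·-1.6438) / (8) = -0.4499;  γ ← (1−ω)·0.0000 + ω·-0.4499 = -0.4949

(0.4888, -1.6438, -0.4949)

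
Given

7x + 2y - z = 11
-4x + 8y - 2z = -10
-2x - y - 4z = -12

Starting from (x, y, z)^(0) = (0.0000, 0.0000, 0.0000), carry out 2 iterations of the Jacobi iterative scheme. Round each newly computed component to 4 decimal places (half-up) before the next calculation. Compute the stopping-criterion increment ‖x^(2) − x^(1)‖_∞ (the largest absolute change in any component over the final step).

Iteration 1:
  x = (11 - (2)·0.0000 - (-1)·0.0000) / (7) = 1.5714
  y = (-10 - (-4)·0.0000 - (-2)·0.0000) / (8) = -1.2500
  z = (-12 - (-2)·0.0000 - (-1)·0.0000) / (-4) = 3.0000
Iteration 2:
  x = (11 - (2)·-1.2500 - (-1)·3.0000) / (7) = 2.3571
  y = (-10 - (-4)·1.5714 - (-2)·3.0000) / (8) = 0.2857
  z = (-12 - (-2)·1.5714 - (-1)·-1.2500) / (-4) = 2.5268
Change: (0.7857, 1.5357, -0.4732) → max |·| = 1.5357

1.5357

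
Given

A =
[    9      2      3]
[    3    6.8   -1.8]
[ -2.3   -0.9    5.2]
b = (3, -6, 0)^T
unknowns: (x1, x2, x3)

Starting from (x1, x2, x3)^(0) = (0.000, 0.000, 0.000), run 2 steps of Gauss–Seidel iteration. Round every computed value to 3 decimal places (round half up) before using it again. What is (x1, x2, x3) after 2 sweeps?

Iteration 1:
  x1 = (3 - (2)·0.000 - (3)·0.000) / (9) = 0.333
  x2 = (-6 - (3)·0.333 - (-1.8)·0.000) / (6.8) = -1.029
  x3 = (0 - (-2.3)·0.333 - (-0.9)·-1.029) / (5.2) = -0.031
Iteration 2:
  x1 = (3 - (2)·-1.029 - (3)·-0.031) / (9) = 0.572
  x2 = (-6 - (3)·0.572 - (-1.8)·-0.031) / (6.8) = -1.143
  x3 = (0 - (-2.3)·0.572 - (-0.9)·-1.143) / (5.2) = 0.055

(0.572, -1.143, 0.055)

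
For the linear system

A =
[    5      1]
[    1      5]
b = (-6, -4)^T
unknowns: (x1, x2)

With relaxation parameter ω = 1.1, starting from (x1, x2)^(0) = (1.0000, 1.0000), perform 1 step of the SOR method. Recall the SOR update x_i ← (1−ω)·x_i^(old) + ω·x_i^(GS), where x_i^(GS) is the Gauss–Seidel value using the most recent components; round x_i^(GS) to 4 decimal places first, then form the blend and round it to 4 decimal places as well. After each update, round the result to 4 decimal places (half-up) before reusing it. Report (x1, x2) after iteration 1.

Iteration 1:
  x1: GS value = (-6 - (1)·1.0000) / (5) = -1.4000;  x1 ← (1−ω)·1.0000 + ω·-1.4000 = -1.6400
  x2: GS value = (-4 - (1)·-1.6400) / (5) = -0.4720;  x2 ← (1−ω)·1.0000 + ω·-0.4720 = -0.6192

(-1.6400, -0.6192)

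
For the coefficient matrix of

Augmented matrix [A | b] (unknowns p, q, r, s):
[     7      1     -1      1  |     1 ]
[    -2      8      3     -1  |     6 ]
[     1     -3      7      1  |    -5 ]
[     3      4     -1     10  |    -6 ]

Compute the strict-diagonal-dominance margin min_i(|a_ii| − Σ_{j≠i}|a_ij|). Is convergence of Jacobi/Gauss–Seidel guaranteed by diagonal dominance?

row 1: |7| − (1+1+1) = 4
row 2: |8| − (2+3+1) = 2
row 3: |7| − (1+3+1) = 2
row 4: |10| − (3+4+1) = 2
minimum over rows = 2 → strictly diagonally dominant (convergence guaranteed)

2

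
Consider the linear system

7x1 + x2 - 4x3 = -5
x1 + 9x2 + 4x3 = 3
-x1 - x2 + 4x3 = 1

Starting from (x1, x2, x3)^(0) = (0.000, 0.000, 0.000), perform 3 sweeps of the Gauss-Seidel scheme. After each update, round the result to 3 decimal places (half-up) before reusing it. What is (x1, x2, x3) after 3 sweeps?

Iteration 1:
  x1 = (-5 - (1)·0.000 - (-4)·0.000) / (7) = -0.714
  x2 = (3 - (1)·-0.714 - (4)·0.000) / (9) = 0.413
  x3 = (1 - (-1)·-0.714 - (-1)·0.413) / (4) = 0.175
Iteration 2:
  x1 = (-5 - (1)·0.413 - (-4)·0.175) / (7) = -0.673
  x2 = (3 - (1)·-0.673 - (4)·0.175) / (9) = 0.330
  x3 = (1 - (-1)·-0.673 - (-1)·0.330) / (4) = 0.164
Iteration 3:
  x1 = (-5 - (1)·0.330 - (-4)·0.164) / (7) = -0.668
  x2 = (3 - (1)·-0.668 - (4)·0.164) / (9) = 0.335
  x3 = (1 - (-1)·-0.668 - (-1)·0.335) / (4) = 0.167

(-0.668, 0.335, 0.167)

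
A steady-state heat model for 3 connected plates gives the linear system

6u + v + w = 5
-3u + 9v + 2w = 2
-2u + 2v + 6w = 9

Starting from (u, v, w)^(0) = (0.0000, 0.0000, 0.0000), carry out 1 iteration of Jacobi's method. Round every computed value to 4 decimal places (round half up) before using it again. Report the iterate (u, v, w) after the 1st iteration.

(0.8333, 0.2222, 1.5000)

Iteration 1:
  u = (5 - (1)·0.0000 - (1)·0.0000) / (6) = 0.8333
  v = (2 - (-3)·0.0000 - (2)·0.0000) / (9) = 0.2222
  w = (9 - (-2)·0.0000 - (2)·0.0000) / (6) = 1.5000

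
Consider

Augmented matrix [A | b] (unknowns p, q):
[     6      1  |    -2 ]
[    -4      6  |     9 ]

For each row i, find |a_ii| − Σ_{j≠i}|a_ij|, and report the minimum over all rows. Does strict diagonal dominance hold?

row 1: |6| − (1) = 5
row 2: |6| − (4) = 2
minimum over rows = 2 → strictly diagonally dominant (convergence guaranteed)

2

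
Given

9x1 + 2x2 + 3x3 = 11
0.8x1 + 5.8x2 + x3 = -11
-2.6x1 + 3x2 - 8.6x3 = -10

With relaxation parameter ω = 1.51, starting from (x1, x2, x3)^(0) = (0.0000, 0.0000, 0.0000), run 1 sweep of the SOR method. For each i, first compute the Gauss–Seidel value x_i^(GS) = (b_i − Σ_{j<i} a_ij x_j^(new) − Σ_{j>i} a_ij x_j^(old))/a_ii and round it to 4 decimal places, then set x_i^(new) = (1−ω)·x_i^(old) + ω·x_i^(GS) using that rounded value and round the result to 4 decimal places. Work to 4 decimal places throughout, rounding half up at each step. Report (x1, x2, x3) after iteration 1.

(1.8455, -3.2482, -0.7976)

Iteration 1:
  x1: GS value = (11 - (2)·0.0000 - (3)·0.0000) / (9) = 1.2222;  x1 ← (1−ω)·0.0000 + ω·1.2222 = 1.8455
  x2: GS value = (-11 - (0.8)·1.8455 - (1)·0.0000) / (5.8) = -2.1511;  x2 ← (1−ω)·0.0000 + ω·-2.1511 = -3.2482
  x3: GS value = (-10 - (-2.6)·1.8455 - (3)·-3.2482) / (-8.6) = -0.5282;  x3 ← (1−ω)·0.0000 + ω·-0.5282 = -0.7976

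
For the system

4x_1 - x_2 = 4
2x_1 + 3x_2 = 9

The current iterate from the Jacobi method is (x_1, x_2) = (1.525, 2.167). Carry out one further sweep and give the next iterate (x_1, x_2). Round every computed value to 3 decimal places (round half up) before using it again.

One sweep:
  x_1 = (4 - (-1)·2.167) / (4) = 1.542
  x_2 = (9 - (2)·1.525) / (3) = 1.983

(1.542, 1.983)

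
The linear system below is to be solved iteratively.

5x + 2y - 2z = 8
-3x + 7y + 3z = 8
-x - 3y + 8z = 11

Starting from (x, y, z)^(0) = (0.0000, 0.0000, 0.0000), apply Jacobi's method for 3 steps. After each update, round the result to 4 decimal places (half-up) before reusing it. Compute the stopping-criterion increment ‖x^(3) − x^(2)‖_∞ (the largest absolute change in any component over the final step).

0.2296

Iteration 1:
  x = (8 - (2)·0.0000 - (-2)·0.0000) / (5) = 1.6000
  y = (8 - (-3)·0.0000 - (3)·0.0000) / (7) = 1.1429
  z = (11 - (-1)·0.0000 - (-3)·0.0000) / (8) = 1.3750
Iteration 2:
  x = (8 - (2)·1.1429 - (-2)·1.3750) / (5) = 1.6928
  y = (8 - (-3)·1.6000 - (3)·1.3750) / (7) = 1.2393
  z = (11 - (-1)·1.6000 - (-3)·1.1429) / (8) = 2.0036
Iteration 3:
  x = (8 - (2)·1.2393 - (-2)·2.0036) / (5) = 1.9057
  y = (8 - (-3)·1.6928 - (3)·2.0036) / (7) = 1.0097
  z = (11 - (-1)·1.6928 - (-3)·1.2393) / (8) = 2.0513
Change: (0.2129, -0.2296, 0.0477) → max |·| = 0.2296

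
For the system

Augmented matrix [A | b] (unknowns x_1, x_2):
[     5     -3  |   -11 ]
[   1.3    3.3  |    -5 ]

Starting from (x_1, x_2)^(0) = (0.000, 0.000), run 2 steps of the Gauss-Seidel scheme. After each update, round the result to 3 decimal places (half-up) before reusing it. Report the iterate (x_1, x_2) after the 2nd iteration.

(-2.589, -0.495)

Iteration 1:
  x_1 = (-11 - (-3)·0.000) / (5) = -2.200
  x_2 = (-5 - (1.3)·-2.200) / (3.3) = -0.648
Iteration 2:
  x_1 = (-11 - (-3)·-0.648) / (5) = -2.589
  x_2 = (-5 - (1.3)·-2.589) / (3.3) = -0.495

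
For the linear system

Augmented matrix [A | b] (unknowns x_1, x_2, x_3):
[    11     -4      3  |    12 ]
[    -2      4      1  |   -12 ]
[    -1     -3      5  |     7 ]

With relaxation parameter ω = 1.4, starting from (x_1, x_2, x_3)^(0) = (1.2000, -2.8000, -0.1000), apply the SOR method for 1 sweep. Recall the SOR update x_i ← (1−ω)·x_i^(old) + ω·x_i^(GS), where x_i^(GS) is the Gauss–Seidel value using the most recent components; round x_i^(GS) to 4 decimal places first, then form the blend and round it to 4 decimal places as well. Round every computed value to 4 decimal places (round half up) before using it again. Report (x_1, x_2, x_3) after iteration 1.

(-0.3400, -3.2830, -0.8529)

Iteration 1:
  x_1: GS value = (12 - (-4)·-2.8000 - (3)·-0.1000) / (11) = 0.1000;  x_1 ← (1−ω)·1.2000 + ω·0.1000 = -0.3400
  x_2: GS value = (-12 - (-2)·-0.3400 - (1)·-0.1000) / (4) = -3.1450;  x_2 ← (1−ω)·-2.8000 + ω·-3.1450 = -3.2830
  x_3: GS value = (7 - (-1)·-0.3400 - (-3)·-3.2830) / (5) = -0.6378;  x_3 ← (1−ω)·-0.1000 + ω·-0.6378 = -0.8529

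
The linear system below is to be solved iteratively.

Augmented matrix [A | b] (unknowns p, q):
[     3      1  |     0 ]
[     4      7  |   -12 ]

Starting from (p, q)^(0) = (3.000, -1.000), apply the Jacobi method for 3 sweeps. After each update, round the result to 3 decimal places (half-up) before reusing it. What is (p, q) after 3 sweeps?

Iteration 1:
  p = (0 - (1)·-1.000) / (3) = 0.333
  q = (-12 - (4)·3.000) / (7) = -3.429
Iteration 2:
  p = (0 - (1)·-3.429) / (3) = 1.143
  q = (-12 - (4)·0.333) / (7) = -1.905
Iteration 3:
  p = (0 - (1)·-1.905) / (3) = 0.635
  q = (-12 - (4)·1.143) / (7) = -2.367

(0.635, -2.367)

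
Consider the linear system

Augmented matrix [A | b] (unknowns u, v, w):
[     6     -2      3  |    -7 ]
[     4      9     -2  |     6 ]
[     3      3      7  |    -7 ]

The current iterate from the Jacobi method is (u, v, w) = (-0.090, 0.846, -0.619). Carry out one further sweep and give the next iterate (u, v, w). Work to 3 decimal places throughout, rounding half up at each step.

(-0.575, 0.569, -1.324)

One sweep:
  u = (-7 - (-2)·0.846 - (3)·-0.619) / (6) = -0.575
  v = (6 - (4)·-0.090 - (-2)·-0.619) / (9) = 0.569
  w = (-7 - (3)·-0.090 - (3)·0.846) / (7) = -1.324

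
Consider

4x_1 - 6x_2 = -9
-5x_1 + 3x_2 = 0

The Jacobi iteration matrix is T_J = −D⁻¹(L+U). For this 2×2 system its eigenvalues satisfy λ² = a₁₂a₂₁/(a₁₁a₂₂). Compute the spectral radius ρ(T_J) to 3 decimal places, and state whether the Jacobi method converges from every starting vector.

a₁₂a₂₁/(a₁₁a₂₂) = (-6)·(-5) / ((4)·(3)) = 2.500000
ρ = √|2.500000| = √2.500000 = 1.581
ρ > 1, so Jacobi diverges

1.581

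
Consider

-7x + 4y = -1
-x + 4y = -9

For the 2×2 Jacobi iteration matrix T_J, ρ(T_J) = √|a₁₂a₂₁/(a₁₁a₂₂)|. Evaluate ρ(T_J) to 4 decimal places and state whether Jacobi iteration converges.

a₁₂a₂₁/(a₁₁a₂₂) = (4)·(-1) / ((-7)·(4)) = 0.142857
ρ = √|0.142857| = √0.142857 = 0.3780
ρ < 1, so Jacobi converges

0.3780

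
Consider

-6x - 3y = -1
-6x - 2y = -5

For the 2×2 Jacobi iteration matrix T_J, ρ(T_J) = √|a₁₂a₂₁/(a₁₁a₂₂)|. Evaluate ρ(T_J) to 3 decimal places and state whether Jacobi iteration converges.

1.225

a₁₂a₂₁/(a₁₁a₂₂) = (-3)·(-6) / ((-6)·(-2)) = 1.500000
ρ = √|1.500000| = √1.500000 = 1.225
ρ > 1, so Jacobi diverges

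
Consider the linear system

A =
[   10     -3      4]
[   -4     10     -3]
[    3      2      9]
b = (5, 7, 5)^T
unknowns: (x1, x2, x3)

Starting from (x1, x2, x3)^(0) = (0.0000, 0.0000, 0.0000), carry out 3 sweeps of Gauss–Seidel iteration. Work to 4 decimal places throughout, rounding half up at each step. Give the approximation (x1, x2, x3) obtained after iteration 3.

(0.7726, 1.0373, 0.0675)

Iteration 1:
  x1 = (5 - (-3)·0.0000 - (4)·0.0000) / (10) = 0.5000
  x2 = (7 - (-4)·0.5000 - (-3)·0.0000) / (10) = 0.9000
  x3 = (5 - (3)·0.5000 - (2)·0.9000) / (9) = 0.1889
Iteration 2:
  x1 = (5 - (-3)·0.9000 - (4)·0.1889) / (10) = 0.6944
  x2 = (7 - (-4)·0.6944 - (-3)·0.1889) / (10) = 1.0344
  x3 = (5 - (3)·0.6944 - (2)·1.0344) / (9) = 0.0942
Iteration 3:
  x1 = (5 - (-3)·1.0344 - (4)·0.0942) / (10) = 0.7726
  x2 = (7 - (-4)·0.7726 - (-3)·0.0942) / (10) = 1.0373
  x3 = (5 - (3)·0.7726 - (2)·1.0373) / (9) = 0.0675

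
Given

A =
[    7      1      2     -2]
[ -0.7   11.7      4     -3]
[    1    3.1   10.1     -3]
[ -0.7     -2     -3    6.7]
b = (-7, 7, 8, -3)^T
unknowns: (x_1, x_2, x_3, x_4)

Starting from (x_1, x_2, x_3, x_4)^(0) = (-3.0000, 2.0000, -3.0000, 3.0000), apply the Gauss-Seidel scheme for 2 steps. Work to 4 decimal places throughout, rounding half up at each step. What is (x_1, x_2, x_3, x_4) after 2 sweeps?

(-1.3961, 0.3926, 1.0241, -0.0179)

Iteration 1:
  x_1 = (-7 - (1)·2.0000 - (2)·-3.0000 - (-2)·3.0000) / (7) = 0.4286
  x_2 = (7 - (-0.7)·0.4286 - (4)·-3.0000 - (-3)·3.0000) / (11.7) = 2.4188
  x_3 = (8 - (1)·0.4286 - (3.1)·2.4188 - (-3)·3.0000) / (10.1) = 0.8983
  x_4 = (-3 - (-0.7)·0.4286 - (-2)·2.4188 - (-3)·0.8983) / (6.7) = 0.7213
Iteration 2:
  x_1 = (-7 - (1)·2.4188 - (2)·0.8983 - (-2)·0.7213) / (7) = -1.3961
  x_2 = (7 - (-0.7)·-1.3961 - (4)·0.8983 - (-3)·0.7213) / (11.7) = 0.3926
  x_3 = (8 - (1)·-1.3961 - (3.1)·0.3926 - (-3)·0.7213) / (10.1) = 1.0241
  x_4 = (-3 - (-0.7)·-1.3961 - (-2)·0.3926 - (-3)·1.0241) / (6.7) = -0.0179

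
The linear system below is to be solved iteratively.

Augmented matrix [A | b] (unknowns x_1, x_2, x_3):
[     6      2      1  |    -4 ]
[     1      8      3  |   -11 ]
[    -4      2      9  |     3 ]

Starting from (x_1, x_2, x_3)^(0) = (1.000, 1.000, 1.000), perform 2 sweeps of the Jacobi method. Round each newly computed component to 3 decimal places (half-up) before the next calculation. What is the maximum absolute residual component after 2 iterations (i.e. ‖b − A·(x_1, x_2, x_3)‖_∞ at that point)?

Iteration 1:
  x_1 = (-4 - (2)·1.000 - (1)·1.000) / (6) = -1.167
  x_2 = (-11 - (1)·1.000 - (3)·1.000) / (8) = -1.875
  x_3 = (3 - (-4)·1.000 - (2)·1.000) / (9) = 0.556
Iteration 2:
  x_1 = (-4 - (2)·-1.875 - (1)·0.556) / (6) = -0.134
  x_2 = (-11 - (1)·-1.167 - (3)·0.556) / (8) = -1.438
  x_3 = (3 - (-4)·-1.167 - (2)·-1.875) / (9) = 0.231
Residual b − A·x = (-0.551, -0.055, 3.261); ∞-norm = 3.261

3.261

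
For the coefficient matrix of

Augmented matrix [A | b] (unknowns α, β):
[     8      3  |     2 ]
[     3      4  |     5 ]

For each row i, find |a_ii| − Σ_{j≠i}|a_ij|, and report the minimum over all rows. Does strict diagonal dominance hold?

row 1: |8| − (3) = 5
row 2: |4| − (3) = 1
minimum over rows = 1 → strictly diagonally dominant (convergence guaranteed)

1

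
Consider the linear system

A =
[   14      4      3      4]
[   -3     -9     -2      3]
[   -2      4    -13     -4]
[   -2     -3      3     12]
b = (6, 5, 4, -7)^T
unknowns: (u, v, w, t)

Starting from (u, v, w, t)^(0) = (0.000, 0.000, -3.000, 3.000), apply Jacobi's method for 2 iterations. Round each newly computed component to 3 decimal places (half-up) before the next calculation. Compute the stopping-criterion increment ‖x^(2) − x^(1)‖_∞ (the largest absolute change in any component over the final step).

1.409

Iteration 1:
  u = (6 - (4)·0.000 - (3)·-3.000 - (4)·3.000) / (14) = 0.214
  v = (5 - (-3)·0.000 - (-2)·-3.000 - (3)·3.000) / (-9) = 1.111
  w = (4 - (-2)·0.000 - (4)·0.000 - (-4)·3.000) / (-13) = -1.231
  t = (-7 - (-2)·0.000 - (-3)·0.000 - (3)·-3.000) / (12) = 0.167
Iteration 2:
  u = (6 - (4)·1.111 - (3)·-1.231 - (4)·0.167) / (14) = 0.327
  v = (5 - (-3)·0.214 - (-2)·-1.231 - (3)·0.167) / (-9) = -0.298
  w = (4 - (-2)·0.214 - (4)·1.111 - (-4)·0.167) / (-13) = -0.050
  t = (-7 - (-2)·0.214 - (-3)·1.111 - (3)·-1.231) / (12) = 0.038
Change: (0.113, -1.409, 1.181, -0.129) → max |·| = 1.409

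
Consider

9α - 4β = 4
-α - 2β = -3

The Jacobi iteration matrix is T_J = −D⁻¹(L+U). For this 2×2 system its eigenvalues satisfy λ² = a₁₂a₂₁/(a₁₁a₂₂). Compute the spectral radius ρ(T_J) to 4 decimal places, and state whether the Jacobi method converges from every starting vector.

a₁₂a₂₁/(a₁₁a₂₂) = (-4)·(-1) / ((9)·(-2)) = -0.222222
ρ = √|-0.222222| = √0.222222 = 0.4714
ρ < 1, so Jacobi converges

0.4714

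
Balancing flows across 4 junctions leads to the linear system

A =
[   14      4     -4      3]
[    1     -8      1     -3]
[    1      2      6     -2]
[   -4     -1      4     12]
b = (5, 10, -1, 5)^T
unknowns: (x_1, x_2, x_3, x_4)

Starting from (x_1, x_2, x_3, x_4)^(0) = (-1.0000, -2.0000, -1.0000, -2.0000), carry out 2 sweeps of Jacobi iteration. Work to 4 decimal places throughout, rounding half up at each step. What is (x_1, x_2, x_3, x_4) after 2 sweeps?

Iteration 1:
  x_1 = (5 - (4)·-2.0000 - (-4)·-1.0000 - (3)·-2.0000) / (14) = 1.0714
  x_2 = (10 - (1)·-1.0000 - (1)·-1.0000 - (-3)·-2.0000) / (-8) = -0.7500
  x_3 = (-1 - (1)·-1.0000 - (2)·-2.0000 - (-2)·-2.0000) / (6) = 0.0000
  x_4 = (5 - (-4)·-1.0000 - (-1)·-2.0000 - (4)·-1.0000) / (12) = 0.2500
Iteration 2:
  x_1 = (5 - (4)·-0.7500 - (-4)·0.0000 - (3)·0.2500) / (14) = 0.5179
  x_2 = (10 - (1)·1.0714 - (1)·0.0000 - (-3)·0.2500) / (-8) = -1.2098
  x_3 = (-1 - (1)·1.0714 - (2)·-0.7500 - (-2)·0.2500) / (6) = -0.0119
  x_4 = (5 - (-4)·1.0714 - (-1)·-0.7500 - (4)·0.0000) / (12) = 0.7113

(0.5179, -1.2098, -0.0119, 0.7113)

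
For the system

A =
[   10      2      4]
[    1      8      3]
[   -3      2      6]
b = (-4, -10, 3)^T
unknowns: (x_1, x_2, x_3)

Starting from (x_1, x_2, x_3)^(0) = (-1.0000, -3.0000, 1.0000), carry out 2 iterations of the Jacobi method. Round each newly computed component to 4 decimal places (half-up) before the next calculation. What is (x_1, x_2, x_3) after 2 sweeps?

(-0.5000, -1.6000, 0.9000)

Iteration 1:
  x_1 = (-4 - (2)·-3.0000 - (4)·1.0000) / (10) = -0.2000
  x_2 = (-10 - (1)·-1.0000 - (3)·1.0000) / (8) = -1.5000
  x_3 = (3 - (-3)·-1.0000 - (2)·-3.0000) / (6) = 1.0000
Iteration 2:
  x_1 = (-4 - (2)·-1.5000 - (4)·1.0000) / (10) = -0.5000
  x_2 = (-10 - (1)·-0.2000 - (3)·1.0000) / (8) = -1.6000
  x_3 = (3 - (-3)·-0.2000 - (2)·-1.5000) / (6) = 0.9000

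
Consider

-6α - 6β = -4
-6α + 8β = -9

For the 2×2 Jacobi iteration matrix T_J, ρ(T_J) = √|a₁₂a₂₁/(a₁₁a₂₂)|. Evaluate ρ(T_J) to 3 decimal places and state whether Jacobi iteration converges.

0.866

a₁₂a₂₁/(a₁₁a₂₂) = (-6)·(-6) / ((-6)·(8)) = -0.750000
ρ = √|-0.750000| = √0.750000 = 0.866
ρ < 1, so Jacobi converges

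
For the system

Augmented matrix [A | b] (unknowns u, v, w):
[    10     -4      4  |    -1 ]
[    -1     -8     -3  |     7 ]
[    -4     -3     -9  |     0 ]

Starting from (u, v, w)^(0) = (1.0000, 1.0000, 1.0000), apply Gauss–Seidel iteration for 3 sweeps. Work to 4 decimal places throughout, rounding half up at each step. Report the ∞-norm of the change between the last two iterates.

Iteration 1:
  u = (-1 - (-4)·1.0000 - (4)·1.0000) / (10) = -0.1000
  v = (7 - (-1)·-0.1000 - (-3)·1.0000) / (-8) = -1.2375
  w = (0 - (-4)·-0.1000 - (-3)·-1.2375) / (-9) = 0.4569
Iteration 2:
  u = (-1 - (-4)·-1.2375 - (4)·0.4569) / (10) = -0.7778
  v = (7 - (-1)·-0.7778 - (-3)·0.4569) / (-8) = -0.9491
  w = (0 - (-4)·-0.7778 - (-3)·-0.9491) / (-9) = 0.6621
Iteration 3:
  u = (-1 - (-4)·-0.9491 - (4)·0.6621) / (10) = -0.7445
  v = (7 - (-1)·-0.7445 - (-3)·0.6621) / (-8) = -1.0302
  w = (0 - (-4)·-0.7445 - (-3)·-1.0302) / (-9) = 0.6743
Change: (0.0333, -0.0811, 0.0122) → max |·| = 0.0811

0.0811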